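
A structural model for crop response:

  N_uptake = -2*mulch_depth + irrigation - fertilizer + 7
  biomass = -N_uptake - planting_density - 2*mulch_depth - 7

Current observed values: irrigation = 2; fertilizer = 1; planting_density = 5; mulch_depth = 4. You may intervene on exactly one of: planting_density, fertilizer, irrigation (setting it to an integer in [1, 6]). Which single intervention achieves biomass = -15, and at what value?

Intervening on planting_density: biomass = -planting_density - 15. Reaching -15 requires planting_density = 0, outside [1, 6].
Intervening on fertilizer: with other inputs at their observed values, biomass = fertilizer - 21. Solving for -15 gives fertilizer = 6, within [1, 6].
Intervening on irrigation: biomass = -irrigation - 18. Reaching -15 requires irrigation = -3, outside [1, 6].

set fertilizer = 6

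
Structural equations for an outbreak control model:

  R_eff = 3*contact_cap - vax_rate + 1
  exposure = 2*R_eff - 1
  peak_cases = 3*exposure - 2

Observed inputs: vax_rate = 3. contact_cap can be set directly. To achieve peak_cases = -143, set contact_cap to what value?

Substituting into the R_eff equation gives R_eff = 3*contact_cap - 2.
Substituting into the exposure equation gives exposure = 6*contact_cap - 5.
Substituting into the peak_cases equation gives peak_cases = 18*contact_cap - 17.
Solve 18*contact_cap - 17 = -143: contact_cap = (-143 + 17) / 18 = -7.

contact_cap = -7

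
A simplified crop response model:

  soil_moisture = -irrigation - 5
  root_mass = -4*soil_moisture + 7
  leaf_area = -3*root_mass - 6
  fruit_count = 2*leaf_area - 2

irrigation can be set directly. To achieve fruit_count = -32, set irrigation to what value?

irrigation = -6

Substituting into the root_mass equation gives root_mass = 4*irrigation + 27.
So leaf_area = -12*irrigation - 87.
Substituting into the fruit_count equation gives fruit_count = -24*irrigation - 176.
Solve -24*irrigation - 176 = -32: irrigation = (-32 + 176) / -24 = -6.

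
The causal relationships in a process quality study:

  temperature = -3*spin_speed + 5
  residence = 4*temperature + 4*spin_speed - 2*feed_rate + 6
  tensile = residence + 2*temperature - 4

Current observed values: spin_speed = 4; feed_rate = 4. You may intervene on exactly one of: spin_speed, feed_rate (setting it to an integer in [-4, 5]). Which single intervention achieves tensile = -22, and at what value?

Intervening on spin_speed: tensile = -14*spin_speed + 24. Reaching -22 requires spin_speed = 23/7, not an integer.
Intervening on feed_rate: with other inputs at their observed values, tensile = -2*feed_rate - 24. Solving for -22 gives feed_rate = -1, within [-4, 5].

set feed_rate = -1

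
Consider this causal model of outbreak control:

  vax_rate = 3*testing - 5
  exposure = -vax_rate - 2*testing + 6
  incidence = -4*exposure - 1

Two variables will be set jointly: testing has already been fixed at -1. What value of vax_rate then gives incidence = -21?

vax_rate = 3

With testing held at -1:
Intervening on vax_rate fixes its value directly, overriding its dependence on testing.
Substituting into the exposure equation gives exposure = -vax_rate + 8.
incidence becomes 4*vax_rate - 33.
Solve 4*vax_rate - 33 = -21: vax_rate = (-21 + 33) / 4 = 3.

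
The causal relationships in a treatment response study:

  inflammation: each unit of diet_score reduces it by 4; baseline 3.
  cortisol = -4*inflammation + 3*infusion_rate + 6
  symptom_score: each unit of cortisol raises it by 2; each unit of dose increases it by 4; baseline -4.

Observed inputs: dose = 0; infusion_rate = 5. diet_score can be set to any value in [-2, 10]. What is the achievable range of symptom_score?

Substituting into the cortisol equation gives cortisol = 16*diet_score + 9.
Substituting into the symptom_score equation gives symptom_score = 32*diet_score + 14.
Linear in diet_score, so extremes are at the endpoints: diet_score = -2 gives symptom_score = -50; diet_score = 10 gives symptom_score = 334.

-50 to 334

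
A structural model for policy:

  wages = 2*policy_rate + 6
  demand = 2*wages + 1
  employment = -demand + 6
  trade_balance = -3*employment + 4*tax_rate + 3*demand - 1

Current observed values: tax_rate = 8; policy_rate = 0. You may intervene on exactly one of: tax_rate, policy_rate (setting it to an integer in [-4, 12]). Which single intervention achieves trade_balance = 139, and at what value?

set policy_rate = 2

Intervening on tax_rate: trade_balance = 4*tax_rate + 59. Reaching 139 requires tax_rate = 20, outside [-4, 12].
Intervening on policy_rate: with other inputs at their observed values, trade_balance = 24*policy_rate + 91. Solving for 139 gives policy_rate = 2, within [-4, 12].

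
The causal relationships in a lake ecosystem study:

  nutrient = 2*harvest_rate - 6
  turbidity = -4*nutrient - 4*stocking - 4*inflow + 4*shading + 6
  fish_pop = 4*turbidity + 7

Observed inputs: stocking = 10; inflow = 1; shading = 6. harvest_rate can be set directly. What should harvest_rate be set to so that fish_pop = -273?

harvest_rate = 10

Substituting into the turbidity equation gives turbidity = -8*harvest_rate + 10.
This gives fish_pop = -32*harvest_rate + 47.
Solve -32*harvest_rate + 47 = -273: harvest_rate = (-273 - 47) / -32 = 10.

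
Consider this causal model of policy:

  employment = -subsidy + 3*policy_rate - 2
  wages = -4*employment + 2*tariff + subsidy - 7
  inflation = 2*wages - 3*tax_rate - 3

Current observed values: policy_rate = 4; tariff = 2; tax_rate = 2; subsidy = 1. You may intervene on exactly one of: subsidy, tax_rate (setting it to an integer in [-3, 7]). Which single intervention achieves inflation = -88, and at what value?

set tax_rate = 3

Intervening on subsidy: inflation = 10*subsidy - 95. Reaching -88 requires subsidy = 7/10, not an integer.
Intervening on tax_rate: with other inputs at their observed values, inflation = -3*tax_rate - 79. Solving for -88 gives tax_rate = 3, within [-3, 7].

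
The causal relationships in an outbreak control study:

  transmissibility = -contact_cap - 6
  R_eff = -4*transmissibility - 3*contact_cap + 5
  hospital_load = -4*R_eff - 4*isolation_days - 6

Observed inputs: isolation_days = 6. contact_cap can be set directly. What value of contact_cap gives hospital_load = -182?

contact_cap = 9

Substituting into the R_eff equation gives R_eff = contact_cap + 29.
Substituting into the hospital_load equation gives hospital_load = -4*contact_cap - 146.
Solve -4*contact_cap - 146 = -182: contact_cap = (-182 + 146) / -4 = 9.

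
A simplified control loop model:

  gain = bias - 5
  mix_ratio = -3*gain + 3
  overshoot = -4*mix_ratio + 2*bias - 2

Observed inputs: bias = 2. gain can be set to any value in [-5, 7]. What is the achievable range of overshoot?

Intervening on gain fixes its value directly, overriding its dependence on bias.
Substituting into the overshoot equation gives overshoot = 12*gain - 10.
Linear in gain, so extremes are at the endpoints: gain = -5 gives overshoot = -70; gain = 7 gives overshoot = 74.

-70 to 74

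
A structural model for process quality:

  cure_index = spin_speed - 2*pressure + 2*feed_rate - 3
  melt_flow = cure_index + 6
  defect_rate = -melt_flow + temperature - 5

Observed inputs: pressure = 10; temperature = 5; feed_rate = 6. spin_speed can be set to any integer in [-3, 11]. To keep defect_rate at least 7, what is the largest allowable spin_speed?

Substituting into the cure_index equation gives cure_index = spin_speed - 11.
So melt_flow = spin_speed - 5.
This gives defect_rate = -spin_speed + 5.
Require -spin_speed + 5 ≥ 7, so spin_speed ≤ -2.
The largest integer in [-3, 11] satisfying this is -2.

spin_speed = -2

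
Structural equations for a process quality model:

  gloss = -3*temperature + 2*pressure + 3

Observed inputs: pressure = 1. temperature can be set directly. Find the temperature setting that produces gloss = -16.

temperature = 7

Substituting into the gloss equation gives gloss = -3*temperature + 5.
Solve -3*temperature + 5 = -16: temperature = (-16 - 5) / -3 = 7.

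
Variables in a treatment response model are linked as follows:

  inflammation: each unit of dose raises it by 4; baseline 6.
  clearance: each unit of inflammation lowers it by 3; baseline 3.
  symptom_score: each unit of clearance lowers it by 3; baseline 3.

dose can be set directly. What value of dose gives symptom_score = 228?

dose = 5

Substituting into the clearance equation gives clearance = -12*dose - 15.
Substituting into the symptom_score equation gives symptom_score = 36*dose + 48.
Solve 36*dose + 48 = 228: dose = (228 - 48) / 36 = 5.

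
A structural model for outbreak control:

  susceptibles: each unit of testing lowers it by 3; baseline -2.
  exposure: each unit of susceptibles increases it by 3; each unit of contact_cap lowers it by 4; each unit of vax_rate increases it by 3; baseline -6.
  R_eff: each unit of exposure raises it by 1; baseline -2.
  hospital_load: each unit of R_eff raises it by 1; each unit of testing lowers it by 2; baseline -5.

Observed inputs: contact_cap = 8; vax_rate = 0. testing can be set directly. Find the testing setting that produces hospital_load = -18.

testing = -3

Substituting into the exposure equation gives exposure = -9*testing - 44.
R_eff becomes -9*testing - 46.
Substituting into the hospital_load equation gives hospital_load = -11*testing - 51.
Solve -11*testing - 51 = -18: testing = (-18 + 51) / -11 = -3.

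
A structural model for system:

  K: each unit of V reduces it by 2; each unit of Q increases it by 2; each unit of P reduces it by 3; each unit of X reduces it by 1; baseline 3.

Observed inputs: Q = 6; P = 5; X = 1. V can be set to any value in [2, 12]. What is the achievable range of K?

Substituting into the K equation gives K = -2*V - 1.
Linear in V, so extremes are at the endpoints: V = 2 gives K = -5; V = 12 gives K = -25.

-25 to -5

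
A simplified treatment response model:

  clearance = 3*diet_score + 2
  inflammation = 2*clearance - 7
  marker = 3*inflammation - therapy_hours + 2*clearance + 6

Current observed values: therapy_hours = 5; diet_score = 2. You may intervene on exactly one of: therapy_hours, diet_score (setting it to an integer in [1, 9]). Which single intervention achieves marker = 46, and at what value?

set therapy_hours = 3

Intervening on therapy_hours: with other inputs at their observed values, marker = -therapy_hours + 49. Solving for 46 gives therapy_hours = 3, within [1, 9].
Intervening on diet_score: marker = 24*diet_score - 4. Reaching 46 requires diet_score = 25/12, not an integer.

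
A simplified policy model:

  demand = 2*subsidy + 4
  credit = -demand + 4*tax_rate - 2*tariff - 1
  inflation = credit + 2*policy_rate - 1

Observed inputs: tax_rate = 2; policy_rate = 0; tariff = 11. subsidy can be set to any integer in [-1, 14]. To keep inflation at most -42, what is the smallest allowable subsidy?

subsidy = 11

Substituting into the credit equation gives credit = -2*subsidy - 19.
inflation becomes -2*subsidy - 20.
Require -2*subsidy - 20 ≤ -42, so subsidy ≥ 11.
The smallest integer in [-1, 14] satisfying this is 11.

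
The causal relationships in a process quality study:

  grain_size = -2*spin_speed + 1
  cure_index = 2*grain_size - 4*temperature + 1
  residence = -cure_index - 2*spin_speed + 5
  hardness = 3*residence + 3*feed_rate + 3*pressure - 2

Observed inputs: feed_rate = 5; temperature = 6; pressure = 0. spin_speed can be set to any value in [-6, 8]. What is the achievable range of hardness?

Substituting into the cure_index equation gives cure_index = -4*spin_speed - 21.
This gives residence = 2*spin_speed + 26.
This gives hardness = 6*spin_speed + 91.
Linear in spin_speed, so extremes are at the endpoints: spin_speed = -6 gives hardness = 55; spin_speed = 8 gives hardness = 139.

55 to 139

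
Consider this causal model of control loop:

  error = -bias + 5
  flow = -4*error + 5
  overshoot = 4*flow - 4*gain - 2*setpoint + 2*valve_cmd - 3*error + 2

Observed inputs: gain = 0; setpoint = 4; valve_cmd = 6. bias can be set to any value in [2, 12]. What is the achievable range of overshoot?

Substituting into the flow equation gives flow = 4*bias - 15.
This gives overshoot = 19*bias - 69.
Linear in bias, so extremes are at the endpoints: bias = 2 gives overshoot = -31; bias = 12 gives overshoot = 159.

-31 to 159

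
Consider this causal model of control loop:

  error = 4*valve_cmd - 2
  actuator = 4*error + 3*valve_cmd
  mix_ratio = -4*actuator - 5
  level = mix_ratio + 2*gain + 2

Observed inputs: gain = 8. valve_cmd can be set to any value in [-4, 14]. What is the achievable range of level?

-1019 to 349

Substituting into the actuator equation gives actuator = 19*valve_cmd - 8.
Substituting into the mix_ratio equation gives mix_ratio = -76*valve_cmd + 27.
Substituting into the level equation gives level = -76*valve_cmd + 45.
Linear in valve_cmd, so extremes are at the endpoints: valve_cmd = -4 gives level = 349; valve_cmd = 14 gives level = -1019.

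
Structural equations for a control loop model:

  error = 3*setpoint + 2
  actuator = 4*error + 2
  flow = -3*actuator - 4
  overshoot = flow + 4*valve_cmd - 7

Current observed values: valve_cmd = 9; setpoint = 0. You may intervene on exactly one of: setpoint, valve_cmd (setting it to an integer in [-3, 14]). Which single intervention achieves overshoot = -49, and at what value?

set valve_cmd = -2

Intervening on setpoint: overshoot = -36*setpoint - 5. Reaching -49 requires setpoint = 11/9, not an integer.
Intervening on valve_cmd: with other inputs at their observed values, overshoot = 4*valve_cmd - 41. Solving for -49 gives valve_cmd = -2, within [-3, 14].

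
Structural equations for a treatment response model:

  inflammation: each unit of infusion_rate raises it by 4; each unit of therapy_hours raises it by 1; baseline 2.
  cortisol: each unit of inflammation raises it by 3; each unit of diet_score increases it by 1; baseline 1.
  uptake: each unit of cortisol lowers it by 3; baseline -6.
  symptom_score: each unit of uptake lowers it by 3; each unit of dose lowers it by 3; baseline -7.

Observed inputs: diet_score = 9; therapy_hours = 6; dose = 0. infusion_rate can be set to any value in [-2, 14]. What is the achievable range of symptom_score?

Substituting into the inflammation equation gives inflammation = 4*infusion_rate + 8.
cortisol becomes 12*infusion_rate + 34.
This gives uptake = -36*infusion_rate - 108.
Substituting into the symptom_score equation gives symptom_score = 108*infusion_rate + 317.
Linear in infusion_rate, so extremes are at the endpoints: infusion_rate = -2 gives symptom_score = 101; infusion_rate = 14 gives symptom_score = 1829.

101 to 1829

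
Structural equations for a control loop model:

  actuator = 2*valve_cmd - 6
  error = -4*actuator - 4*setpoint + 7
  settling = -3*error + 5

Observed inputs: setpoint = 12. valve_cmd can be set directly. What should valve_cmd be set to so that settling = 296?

valve_cmd = 10

Substituting into the error equation gives error = -8*valve_cmd - 17.
Substituting into the settling equation gives settling = 24*valve_cmd + 56.
Solve 24*valve_cmd + 56 = 296: valve_cmd = (296 - 56) / 24 = 10.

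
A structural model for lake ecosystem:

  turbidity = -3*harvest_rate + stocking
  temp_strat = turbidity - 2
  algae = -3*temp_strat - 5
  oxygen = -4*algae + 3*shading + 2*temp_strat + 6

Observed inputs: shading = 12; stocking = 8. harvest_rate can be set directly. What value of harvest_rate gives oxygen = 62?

Substituting into the turbidity equation gives turbidity = -3*harvest_rate + 8.
So temp_strat = -3*harvest_rate + 6.
This gives algae = 9*harvest_rate - 23.
Substituting into the oxygen equation gives oxygen = -42*harvest_rate + 146.
Solve -42*harvest_rate + 146 = 62: harvest_rate = (62 - 146) / -42 = 2.

harvest_rate = 2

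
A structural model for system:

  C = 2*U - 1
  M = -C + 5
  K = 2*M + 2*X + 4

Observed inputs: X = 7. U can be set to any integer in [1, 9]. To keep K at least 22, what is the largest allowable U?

U = 2

Substituting into the M equation gives M = -2*U + 6.
K becomes -4*U + 30.
Require -4*U + 30 ≥ 22, so U ≤ 2.
The largest integer in [1, 9] satisfying this is 2.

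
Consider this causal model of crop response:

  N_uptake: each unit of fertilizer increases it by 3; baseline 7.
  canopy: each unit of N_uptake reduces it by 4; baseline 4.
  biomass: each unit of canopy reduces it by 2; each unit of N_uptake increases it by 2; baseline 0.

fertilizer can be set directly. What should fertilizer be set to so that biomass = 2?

fertilizer = -2

Substituting into the canopy equation gives canopy = -12*fertilizer - 24.
This gives biomass = 30*fertilizer + 62.
Solve 30*fertilizer + 62 = 2: fertilizer = (2 - 62) / 30 = -2.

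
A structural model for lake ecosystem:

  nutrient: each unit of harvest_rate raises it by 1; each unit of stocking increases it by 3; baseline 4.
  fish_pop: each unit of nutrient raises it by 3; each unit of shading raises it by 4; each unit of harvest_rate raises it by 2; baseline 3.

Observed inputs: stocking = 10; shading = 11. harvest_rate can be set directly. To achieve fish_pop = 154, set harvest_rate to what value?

harvest_rate = 1

Substituting into the nutrient equation gives nutrient = harvest_rate + 34.
Substituting into the fish_pop equation gives fish_pop = 5*harvest_rate + 149.
Solve 5*harvest_rate + 149 = 154: harvest_rate = (154 - 149) / 5 = 1.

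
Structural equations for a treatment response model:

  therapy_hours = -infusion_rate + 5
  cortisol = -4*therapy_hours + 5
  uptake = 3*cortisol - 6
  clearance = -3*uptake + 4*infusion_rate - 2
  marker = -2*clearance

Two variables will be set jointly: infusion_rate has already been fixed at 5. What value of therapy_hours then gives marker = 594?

With infusion_rate held at 5:
Intervening on therapy_hours fixes its value directly, overriding its dependence on infusion_rate.
Substituting into the uptake equation gives uptake = -12*therapy_hours + 9.
Substituting into the clearance equation gives clearance = 36*therapy_hours - 9.
This gives marker = -72*therapy_hours + 18.
Solve -72*therapy_hours + 18 = 594: therapy_hours = (594 - 18) / -72 = -8.

therapy_hours = -8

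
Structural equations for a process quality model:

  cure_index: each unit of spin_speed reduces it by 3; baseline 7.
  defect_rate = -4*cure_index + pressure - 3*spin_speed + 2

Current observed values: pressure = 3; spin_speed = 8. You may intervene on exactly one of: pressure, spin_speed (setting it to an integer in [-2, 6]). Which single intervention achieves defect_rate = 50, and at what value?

set pressure = 4

Intervening on pressure: with other inputs at their observed values, defect_rate = pressure + 46. Solving for 50 gives pressure = 4, within [-2, 6].
Intervening on spin_speed: defect_rate = 9*spin_speed - 23. Reaching 50 requires spin_speed = 73/9, not an integer.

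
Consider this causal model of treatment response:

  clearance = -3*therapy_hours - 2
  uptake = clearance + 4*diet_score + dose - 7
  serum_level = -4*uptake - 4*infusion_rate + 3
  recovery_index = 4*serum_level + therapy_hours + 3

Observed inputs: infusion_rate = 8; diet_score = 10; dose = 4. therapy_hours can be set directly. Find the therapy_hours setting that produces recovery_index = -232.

Substituting into the uptake equation gives uptake = -3*therapy_hours + 35.
So serum_level = 12*therapy_hours - 169.
Substituting into the recovery_index equation gives recovery_index = 49*therapy_hours - 673.
Solve 49*therapy_hours - 673 = -232: therapy_hours = (-232 + 673) / 49 = 9.

therapy_hours = 9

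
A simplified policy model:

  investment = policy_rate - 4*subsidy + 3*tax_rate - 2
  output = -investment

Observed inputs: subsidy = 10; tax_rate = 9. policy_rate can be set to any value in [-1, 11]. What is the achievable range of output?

4 to 16

Substituting into the investment equation gives investment = policy_rate - 15.
So output = -policy_rate + 15.
Linear in policy_rate, so extremes are at the endpoints: policy_rate = -1 gives output = 16; policy_rate = 11 gives output = 4.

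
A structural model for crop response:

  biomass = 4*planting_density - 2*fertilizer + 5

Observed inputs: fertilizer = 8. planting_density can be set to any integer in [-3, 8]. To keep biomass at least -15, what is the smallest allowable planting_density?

Substituting into the biomass equation gives biomass = 4*planting_density - 11.
Require 4*planting_density - 11 ≥ -15, so planting_density ≥ -1.
The smallest integer in [-3, 8] satisfying this is -1.

planting_density = -1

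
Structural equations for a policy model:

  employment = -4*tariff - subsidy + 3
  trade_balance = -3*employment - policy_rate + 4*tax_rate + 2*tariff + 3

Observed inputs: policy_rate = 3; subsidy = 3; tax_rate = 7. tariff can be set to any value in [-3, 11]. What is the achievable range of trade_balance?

-14 to 182

Substituting into the employment equation gives employment = -4*tariff.
Substituting into the trade_balance equation gives trade_balance = 14*tariff + 28.
Linear in tariff, so extremes are at the endpoints: tariff = -3 gives trade_balance = -14; tariff = 11 gives trade_balance = 182.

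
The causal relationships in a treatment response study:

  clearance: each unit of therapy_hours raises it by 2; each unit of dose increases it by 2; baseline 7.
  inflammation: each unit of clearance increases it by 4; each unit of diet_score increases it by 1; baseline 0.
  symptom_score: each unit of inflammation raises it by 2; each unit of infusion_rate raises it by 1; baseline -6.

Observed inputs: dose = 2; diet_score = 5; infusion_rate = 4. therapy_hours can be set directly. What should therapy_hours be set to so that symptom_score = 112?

therapy_hours = 1

Substituting into the clearance equation gives clearance = 2*therapy_hours + 11.
inflammation becomes 8*therapy_hours + 49.
This gives symptom_score = 16*therapy_hours + 96.
Solve 16*therapy_hours + 96 = 112: therapy_hours = (112 - 96) / 16 = 1.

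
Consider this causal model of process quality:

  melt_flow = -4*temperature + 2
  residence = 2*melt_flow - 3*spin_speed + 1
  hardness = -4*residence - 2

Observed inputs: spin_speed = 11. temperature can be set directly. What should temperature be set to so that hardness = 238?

temperature = 4

Substituting into the residence equation gives residence = -8*temperature - 28.
This gives hardness = 32*temperature + 110.
Solve 32*temperature + 110 = 238: temperature = (238 - 110) / 32 = 4.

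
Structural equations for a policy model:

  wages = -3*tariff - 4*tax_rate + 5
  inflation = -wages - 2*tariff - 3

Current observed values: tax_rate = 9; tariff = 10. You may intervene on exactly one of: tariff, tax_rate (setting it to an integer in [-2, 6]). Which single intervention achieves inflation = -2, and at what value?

Intervening on tariff: inflation = tariff + 28. Reaching -2 requires tariff = -30, outside [-2, 6].
Intervening on tax_rate: with other inputs at their observed values, inflation = 4*tax_rate + 2. Solving for -2 gives tax_rate = -1, within [-2, 6].

set tax_rate = -1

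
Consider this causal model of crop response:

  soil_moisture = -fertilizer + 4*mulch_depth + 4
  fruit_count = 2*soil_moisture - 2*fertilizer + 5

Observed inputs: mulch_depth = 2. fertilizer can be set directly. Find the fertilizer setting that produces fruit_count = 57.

fertilizer = -7

Substituting into the soil_moisture equation gives soil_moisture = -fertilizer + 12.
fruit_count becomes -4*fertilizer + 29.
Solve -4*fertilizer + 29 = 57: fertilizer = (57 - 29) / -4 = -7.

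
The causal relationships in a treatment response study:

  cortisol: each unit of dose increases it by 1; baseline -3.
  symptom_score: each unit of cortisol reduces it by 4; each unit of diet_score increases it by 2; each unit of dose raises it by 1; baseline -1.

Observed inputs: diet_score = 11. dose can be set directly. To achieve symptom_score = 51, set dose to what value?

dose = -6

Substituting into the symptom_score equation gives symptom_score = -3*dose + 33.
Solve -3*dose + 33 = 51: dose = (51 - 33) / -3 = -6.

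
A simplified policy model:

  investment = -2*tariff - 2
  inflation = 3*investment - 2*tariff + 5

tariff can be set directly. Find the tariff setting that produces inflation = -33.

Substituting into the inflation equation gives inflation = -8*tariff - 1.
Solve -8*tariff - 1 = -33: tariff = (-33 + 1) / -8 = 4.

tariff = 4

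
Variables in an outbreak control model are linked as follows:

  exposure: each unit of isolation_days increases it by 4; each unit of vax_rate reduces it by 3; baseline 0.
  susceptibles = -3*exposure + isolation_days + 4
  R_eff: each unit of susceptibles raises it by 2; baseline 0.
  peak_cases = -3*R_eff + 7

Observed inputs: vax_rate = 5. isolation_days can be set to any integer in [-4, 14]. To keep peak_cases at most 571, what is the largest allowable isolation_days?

Substituting into the exposure equation gives exposure = 4*isolation_days - 15.
This gives susceptibles = -11*isolation_days + 49.
So R_eff = -22*isolation_days + 98.
Substituting into the peak_cases equation gives peak_cases = 66*isolation_days - 287.
Require 66*isolation_days - 287 ≤ 571, so isolation_days ≤ 13.
The largest integer in [-4, 14] satisfying this is 13.

isolation_days = 13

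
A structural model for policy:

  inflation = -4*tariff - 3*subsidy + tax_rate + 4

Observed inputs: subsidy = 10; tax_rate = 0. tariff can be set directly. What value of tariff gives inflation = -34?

tariff = 2

Substituting into the inflation equation gives inflation = -4*tariff - 26.
Solve -4*tariff - 26 = -34: tariff = (-34 + 26) / -4 = 2.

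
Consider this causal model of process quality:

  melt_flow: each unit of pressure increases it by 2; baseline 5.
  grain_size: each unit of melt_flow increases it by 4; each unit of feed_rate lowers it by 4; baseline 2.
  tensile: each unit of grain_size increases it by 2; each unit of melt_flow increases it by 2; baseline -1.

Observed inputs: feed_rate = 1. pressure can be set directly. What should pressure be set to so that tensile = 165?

Substituting into the grain_size equation gives grain_size = 8*pressure + 18.
tensile becomes 20*pressure + 45.
Solve 20*pressure + 45 = 165: pressure = (165 - 45) / 20 = 6.

pressure = 6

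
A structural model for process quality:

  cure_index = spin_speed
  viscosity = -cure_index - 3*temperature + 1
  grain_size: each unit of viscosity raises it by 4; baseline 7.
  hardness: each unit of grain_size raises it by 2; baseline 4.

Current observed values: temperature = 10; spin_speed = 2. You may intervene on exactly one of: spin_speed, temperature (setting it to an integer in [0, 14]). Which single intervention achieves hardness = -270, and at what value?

Intervening on spin_speed: with other inputs at their observed values, hardness = -8*spin_speed - 214. Solving for -270 gives spin_speed = 7, within [0, 14].
Intervening on temperature: hardness = -24*temperature + 10. Reaching -270 requires temperature = 35/3, not an integer.

set spin_speed = 7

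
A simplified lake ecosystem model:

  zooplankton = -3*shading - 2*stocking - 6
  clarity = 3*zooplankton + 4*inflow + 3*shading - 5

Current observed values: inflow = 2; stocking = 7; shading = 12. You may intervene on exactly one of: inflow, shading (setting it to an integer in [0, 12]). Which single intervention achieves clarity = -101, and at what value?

set inflow = 9

Intervening on inflow: with other inputs at their observed values, clarity = 4*inflow - 137. Solving for -101 gives inflow = 9, within [0, 12].
Intervening on shading: clarity = -6*shading - 57. Reaching -101 requires shading = 22/3, not an integer.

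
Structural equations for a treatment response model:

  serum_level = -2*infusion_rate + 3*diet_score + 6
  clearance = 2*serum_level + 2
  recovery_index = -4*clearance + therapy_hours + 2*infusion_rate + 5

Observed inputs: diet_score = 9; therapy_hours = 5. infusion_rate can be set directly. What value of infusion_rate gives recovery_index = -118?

infusion_rate = 8

Substituting into the serum_level equation gives serum_level = -2*infusion_rate + 33.
So clearance = -4*infusion_rate + 68.
So recovery_index = 18*infusion_rate - 262.
Solve 18*infusion_rate - 262 = -118: infusion_rate = (-118 + 262) / 18 = 8.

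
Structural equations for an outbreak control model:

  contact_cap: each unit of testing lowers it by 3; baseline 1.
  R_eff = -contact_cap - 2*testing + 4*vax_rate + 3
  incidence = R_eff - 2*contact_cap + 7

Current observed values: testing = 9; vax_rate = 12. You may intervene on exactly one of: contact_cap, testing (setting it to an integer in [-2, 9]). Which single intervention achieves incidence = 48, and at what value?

Intervening on contact_cap: incidence = -3*contact_cap + 40. Reaching 48 requires contact_cap = -8/3, not an integer.
Intervening on testing: with other inputs at their observed values, incidence = 7*testing + 55. Solving for 48 gives testing = -1, within [-2, 9].

set testing = -1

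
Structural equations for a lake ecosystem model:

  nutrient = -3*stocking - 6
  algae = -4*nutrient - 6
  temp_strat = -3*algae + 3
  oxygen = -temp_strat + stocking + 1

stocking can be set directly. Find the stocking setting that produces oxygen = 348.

stocking = 8

Substituting into the algae equation gives algae = 12*stocking + 18.
Substituting into the temp_strat equation gives temp_strat = -36*stocking - 51.
oxygen becomes 37*stocking + 52.
Solve 37*stocking + 52 = 348: stocking = (348 - 52) / 37 = 8.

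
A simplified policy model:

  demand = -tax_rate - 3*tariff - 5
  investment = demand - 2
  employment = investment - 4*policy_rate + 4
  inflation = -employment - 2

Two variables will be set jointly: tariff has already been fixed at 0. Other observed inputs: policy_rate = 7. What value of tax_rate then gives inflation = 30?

With tariff held at 0:
Substituting into the demand equation gives demand = -tax_rate - 5.
investment becomes -tax_rate - 7.
So employment = -tax_rate - 31.
inflation becomes tax_rate + 29.
Solve tax_rate + 29 = 30: tax_rate = (30 - 29) / 1 = 1.

tax_rate = 1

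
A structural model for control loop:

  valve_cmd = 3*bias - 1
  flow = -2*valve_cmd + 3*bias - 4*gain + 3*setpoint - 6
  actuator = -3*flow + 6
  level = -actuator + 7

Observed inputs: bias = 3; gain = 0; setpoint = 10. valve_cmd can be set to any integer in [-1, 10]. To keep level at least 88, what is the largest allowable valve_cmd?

Intervening on valve_cmd fixes its value directly, overriding its dependence on bias.
Substituting into the flow equation gives flow = -2*valve_cmd + 33.
Substituting into the actuator equation gives actuator = 6*valve_cmd - 93.
So level = -6*valve_cmd + 100.
Require -6*valve_cmd + 100 ≥ 88, so valve_cmd ≤ 2.
The largest integer in [-1, 10] satisfying this is 2.

valve_cmd = 2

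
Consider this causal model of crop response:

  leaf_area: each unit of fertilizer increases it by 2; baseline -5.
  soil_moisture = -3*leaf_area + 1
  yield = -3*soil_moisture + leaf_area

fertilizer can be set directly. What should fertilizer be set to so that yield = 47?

Substituting into the soil_moisture equation gives soil_moisture = -6*fertilizer + 16.
Substituting into the yield equation gives yield = 20*fertilizer - 53.
Solve 20*fertilizer - 53 = 47: fertilizer = (47 + 53) / 20 = 5.

fertilizer = 5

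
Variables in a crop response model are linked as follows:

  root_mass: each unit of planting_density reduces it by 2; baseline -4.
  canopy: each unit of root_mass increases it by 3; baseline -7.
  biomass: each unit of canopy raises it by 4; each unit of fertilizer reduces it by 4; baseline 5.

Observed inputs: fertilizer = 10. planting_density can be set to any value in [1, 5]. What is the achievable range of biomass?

-231 to -135

Substituting into the canopy equation gives canopy = -6*planting_density - 19.
biomass becomes -24*planting_density - 111.
Linear in planting_density, so extremes are at the endpoints: planting_density = 1 gives biomass = -135; planting_density = 5 gives biomass = -231.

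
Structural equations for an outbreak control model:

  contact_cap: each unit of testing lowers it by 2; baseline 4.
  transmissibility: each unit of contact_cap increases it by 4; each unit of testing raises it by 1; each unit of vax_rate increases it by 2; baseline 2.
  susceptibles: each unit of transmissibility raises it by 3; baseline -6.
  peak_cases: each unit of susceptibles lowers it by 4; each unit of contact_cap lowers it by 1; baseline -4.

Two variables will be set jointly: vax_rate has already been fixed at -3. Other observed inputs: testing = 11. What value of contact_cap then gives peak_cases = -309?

contact_cap = 5

With vax_rate held at -3:
Intervening on contact_cap fixes its value directly, overriding its dependence on testing.
Substituting into the transmissibility equation gives transmissibility = 4*contact_cap + 7.
So susceptibles = 12*contact_cap + 15.
Substituting into the peak_cases equation gives peak_cases = -49*contact_cap - 64.
Solve -49*contact_cap - 64 = -309: contact_cap = (-309 + 64) / -49 = 5.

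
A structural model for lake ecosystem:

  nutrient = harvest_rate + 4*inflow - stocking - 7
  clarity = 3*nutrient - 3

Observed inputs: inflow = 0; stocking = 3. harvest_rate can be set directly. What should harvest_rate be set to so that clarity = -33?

Substituting into the nutrient equation gives nutrient = harvest_rate - 10.
Substituting into the clarity equation gives clarity = 3*harvest_rate - 33.
Solve 3*harvest_rate - 33 = -33: harvest_rate = (-33 + 33) / 3 = 0.

harvest_rate = 0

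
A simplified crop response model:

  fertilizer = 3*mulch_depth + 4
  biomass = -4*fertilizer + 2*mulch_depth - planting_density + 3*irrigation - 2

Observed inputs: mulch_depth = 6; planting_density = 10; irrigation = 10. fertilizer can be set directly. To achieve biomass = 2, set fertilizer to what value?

fertilizer = 7

Intervening on fertilizer fixes its value directly, overriding its dependence on mulch_depth.
Substituting into the biomass equation gives biomass = -4*fertilizer + 30.
Solve -4*fertilizer + 30 = 2: fertilizer = (2 - 30) / -4 = 7.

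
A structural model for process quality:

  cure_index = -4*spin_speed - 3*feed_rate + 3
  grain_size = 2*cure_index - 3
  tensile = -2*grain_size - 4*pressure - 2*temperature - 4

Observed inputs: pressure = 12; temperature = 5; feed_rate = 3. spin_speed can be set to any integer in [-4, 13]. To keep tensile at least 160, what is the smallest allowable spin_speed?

Substituting into the cure_index equation gives cure_index = -4*spin_speed - 6.
So grain_size = -8*spin_speed - 15.
Substituting into the tensile equation gives tensile = 16*spin_speed - 32.
Require 16*spin_speed - 32 ≥ 160, so spin_speed ≥ 12.
The smallest integer in [-4, 13] satisfying this is 12.

spin_speed = 12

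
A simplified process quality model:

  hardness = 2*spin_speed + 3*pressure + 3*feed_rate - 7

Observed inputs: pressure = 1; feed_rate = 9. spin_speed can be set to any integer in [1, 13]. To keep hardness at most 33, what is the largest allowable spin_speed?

Substituting into the hardness equation gives hardness = 2*spin_speed + 23.
Require 2*spin_speed + 23 ≤ 33, so spin_speed ≤ 5.
The largest integer in [1, 13] satisfying this is 5.

spin_speed = 5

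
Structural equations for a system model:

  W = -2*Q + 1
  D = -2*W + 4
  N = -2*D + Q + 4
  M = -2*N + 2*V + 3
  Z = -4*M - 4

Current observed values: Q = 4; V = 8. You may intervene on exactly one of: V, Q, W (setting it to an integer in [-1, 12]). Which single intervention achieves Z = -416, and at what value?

set Q = 6

Intervening on V: Z = -8*V - 240. Reaching -416 requires V = 22, outside [-1, 12].
Intervening on Q: with other inputs at their observed values, Z = -56*Q - 80. Solving for -416 gives Q = 6, within [-1, 12].
Intervening on W: Z = 32*W - 80. Reaching -416 requires W = -21/2, not an integer.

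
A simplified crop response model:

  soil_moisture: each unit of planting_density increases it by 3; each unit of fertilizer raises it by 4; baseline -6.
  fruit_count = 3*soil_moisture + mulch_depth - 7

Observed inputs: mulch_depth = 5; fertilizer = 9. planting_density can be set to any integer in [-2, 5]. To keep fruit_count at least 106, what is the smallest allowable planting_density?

Substituting into the soil_moisture equation gives soil_moisture = 3*planting_density + 30.
Substituting into the fruit_count equation gives fruit_count = 9*planting_density + 88.
Require 9*planting_density + 88 ≥ 106, so planting_density ≥ 2.
The smallest integer in [-2, 5] satisfying this is 2.

planting_density = 2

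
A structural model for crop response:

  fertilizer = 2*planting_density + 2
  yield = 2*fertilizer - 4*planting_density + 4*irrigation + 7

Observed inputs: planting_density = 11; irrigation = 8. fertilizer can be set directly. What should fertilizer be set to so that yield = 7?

fertilizer = 6

Intervening on fertilizer fixes its value directly, overriding its dependence on planting_density.
Substituting into the yield equation gives yield = 2*fertilizer - 5.
Solve 2*fertilizer - 5 = 7: fertilizer = (7 + 5) / 2 = 6.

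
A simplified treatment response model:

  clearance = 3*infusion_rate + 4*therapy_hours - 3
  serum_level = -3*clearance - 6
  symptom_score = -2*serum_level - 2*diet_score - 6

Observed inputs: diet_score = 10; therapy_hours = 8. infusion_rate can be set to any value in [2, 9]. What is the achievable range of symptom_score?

196 to 322

Substituting into the clearance equation gives clearance = 3*infusion_rate + 29.
Substituting into the serum_level equation gives serum_level = -9*infusion_rate - 93.
So symptom_score = 18*infusion_rate + 160.
Linear in infusion_rate, so extremes are at the endpoints: infusion_rate = 2 gives symptom_score = 196; infusion_rate = 9 gives symptom_score = 322.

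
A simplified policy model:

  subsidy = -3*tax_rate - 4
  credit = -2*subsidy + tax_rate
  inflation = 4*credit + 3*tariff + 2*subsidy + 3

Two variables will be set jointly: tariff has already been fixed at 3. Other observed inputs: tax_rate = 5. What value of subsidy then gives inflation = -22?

subsidy = 9

With tariff held at 3:
Intervening on subsidy fixes its value directly, overriding its dependence on tax_rate.
Substituting into the credit equation gives credit = -2*subsidy + 5.
Substituting into the inflation equation gives inflation = -6*subsidy + 32.
Solve -6*subsidy + 32 = -22: subsidy = (-22 - 32) / -6 = 9.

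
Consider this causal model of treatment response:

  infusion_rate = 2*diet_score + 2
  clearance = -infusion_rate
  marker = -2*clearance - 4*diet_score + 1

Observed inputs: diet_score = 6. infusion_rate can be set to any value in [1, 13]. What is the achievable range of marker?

Intervening on infusion_rate fixes its value directly, overriding its dependence on diet_score.
Substituting into the marker equation gives marker = 2*infusion_rate - 23.
Linear in infusion_rate, so extremes are at the endpoints: infusion_rate = 1 gives marker = -21; infusion_rate = 13 gives marker = 3.

-21 to 3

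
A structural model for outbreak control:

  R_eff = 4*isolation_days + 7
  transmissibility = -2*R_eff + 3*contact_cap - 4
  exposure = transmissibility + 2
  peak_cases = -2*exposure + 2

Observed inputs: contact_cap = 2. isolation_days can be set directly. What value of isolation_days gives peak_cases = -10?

Substituting into the transmissibility equation gives transmissibility = -8*isolation_days - 12.
This gives exposure = -8*isolation_days - 10.
Substituting into the peak_cases equation gives peak_cases = 16*isolation_days + 22.
Solve 16*isolation_days + 22 = -10: isolation_days = (-10 - 22) / 16 = -2.

isolation_days = -2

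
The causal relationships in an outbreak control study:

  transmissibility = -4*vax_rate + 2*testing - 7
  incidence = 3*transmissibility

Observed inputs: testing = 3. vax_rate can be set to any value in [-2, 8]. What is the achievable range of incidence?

Substituting into the transmissibility equation gives transmissibility = -4*vax_rate - 1.
Substituting into the incidence equation gives incidence = -12*vax_rate - 3.
Linear in vax_rate, so extremes are at the endpoints: vax_rate = -2 gives incidence = 21; vax_rate = 8 gives incidence = -99.

-99 to 21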